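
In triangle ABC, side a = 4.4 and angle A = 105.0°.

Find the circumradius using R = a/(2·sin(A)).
R = a/(2·sin(A)) = 4.4/(2·sin(105.0°))
sin(105.0°) ≈ 0.965926
R ≈ 4.4/(2·0.965926) = 4.4/1.93185 ≈ 2.27761

R = 2.278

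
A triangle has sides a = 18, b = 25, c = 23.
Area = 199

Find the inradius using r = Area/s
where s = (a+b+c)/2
s = (18 + 25 + 23)/2 = 66/2 = 33
r = Area/s = 199/33 ≈ 6.0303

r = 6.03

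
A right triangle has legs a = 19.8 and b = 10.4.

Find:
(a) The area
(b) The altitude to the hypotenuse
(a) The legs are perpendicular, so Area = ½·a·b = ½·19.8·10.4 = ½·205.92 = 102.96
(b) Hypotenuse c = √(a² + b²) = √(392.04 + 108.16) = √500.2 ≈ 22.3652
    Area = ½·c·h_c  ⇒  h_c = 2·Area/c = 205.92/22.3652 ≈ 9.20718

Area = 102.96, h_c = 9.207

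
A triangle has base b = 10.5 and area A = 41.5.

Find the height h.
A = ½·b·h  ⇒  h = 2A/b = 2·41.5/10.5 = 83/10.5 ≈ 7.90476

h = 7.905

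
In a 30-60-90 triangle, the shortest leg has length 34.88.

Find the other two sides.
In a 30-60-90 triangle the sides are in ratio 1 : √3 : 2 (short leg : long leg : hypotenuse).
Long leg = 34.88·√3 ≈ 34.88·1.73205 ≈ 60.4139
Hypotenuse = 2·34.88 = 69.76

Long leg = 34.88√3 = 60.41, Hypotenuse = 69.76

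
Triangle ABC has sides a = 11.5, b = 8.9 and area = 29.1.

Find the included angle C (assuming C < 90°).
Area = ½·a·b·sin(C)  ⇒  sin(C) = 2·Area/(a·b) = 2·29.1/(11.5·8.9) = 58.2/102.35 ≈ 0.568637
C = arcsin(0.568637) ≈ 34.6552° (taking the acute solution since C < 90°)

C = 34.66°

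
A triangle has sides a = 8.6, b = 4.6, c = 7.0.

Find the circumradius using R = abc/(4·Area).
First find the area with Heron's formula.
s = (8.6 + 4.6 + 7.0)/2 = 10.1
Area = √(s(s−a)(s−b)(s−c)) = √(10.1·1.5·5.5·3.1) ≈ √258.308 ≈ 16.0719
abc = 8.6·4.6·7.0 = 276.92
R = abc/(4·Area) ≈ 276.92/(4·16.0719) = 276.92/64.2878 ≈ 4.30751

R = 4.308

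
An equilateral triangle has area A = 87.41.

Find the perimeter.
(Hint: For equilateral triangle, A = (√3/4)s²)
A = (√3/4)s²  ⇒  s² = 4A/√3 = 4·87.41/√3 = 349.64/1.73205 ≈ 201.865
s ≈ √201.865 ≈ 14.2079
Perimeter = 3s ≈ 3·14.2079 ≈ 42.6237

Perimeter = 42.62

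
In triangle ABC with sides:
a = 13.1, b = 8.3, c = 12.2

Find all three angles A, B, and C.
Law of cosines for each angle (a² = 171.61, b² = 68.89, c² = 148.84):
cos(A) = (b² + c² − a²)/(2bc) = (68.89 + 148.84 − 171.61)/(2·8.3·12.2) = 46.12/202.52 ≈ 0.227731  ⇒  A ≈ 76.8365°
cos(B) = (a² + c² − b²)/(2ac) = (171.61 + 148.84 − 68.89)/(2·13.1·12.2) = 251.56/319.64 ≈ 0.78701  ⇒  B ≈ 38.093°
cos(C) = (a² + b² − c²)/(2ab) = (171.61 + 68.89 − 148.84)/(2·13.1·8.3) = 91.66/217.46 ≈ 0.421503  ⇒  C ≈ 65.0705°
Check: A + B + C ≈ 180°

A = 76.84°, B = 38.09°, C = 65.07°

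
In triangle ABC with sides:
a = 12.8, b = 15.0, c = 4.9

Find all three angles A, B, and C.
Law of cosines for each angle (a² = 163.84, b² = 225, c² = 24.01):
cos(A) = (b² + c² − a²)/(2bc) = (225 + 24.01 − 163.84)/(2·15.0·4.9) = 85.17/147 ≈ 0.579388  ⇒  A ≈ 54.5925°
cos(B) = (a² + c² − b²)/(2ac) = (163.84 + 24.01 − 225)/(2·12.8·4.9) = -37.15/125.44 ≈ -0.296158  ⇒  B ≈ 107.227°
cos(C) = (a² + b² − c²)/(2ab) = (163.84 + 225 − 24.01)/(2·12.8·15.0) = 364.83/384 ≈ 0.950078  ⇒  C ≈ 18.1805°
Check: A + B + C ≈ 180°

A = 54.59°, B = 107.2°, C = 18.18°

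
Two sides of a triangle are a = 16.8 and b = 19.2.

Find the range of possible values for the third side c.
Triangle inequality: |a − b| < c < a + b
|a − b| = |16.8 − 19.2| = 2.4
a + b = 16.8 + 19.2 = 36

2.4 < c < 36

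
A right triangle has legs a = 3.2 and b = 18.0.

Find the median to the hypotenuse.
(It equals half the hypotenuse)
Hypotenuse c = √(a² + b²) = √(10.24 + 324) = √334.24 ≈ 18.2822
Median to hypotenuse = c/2 ≈ 18.2822/2 ≈ 9.14112

Median = 9.141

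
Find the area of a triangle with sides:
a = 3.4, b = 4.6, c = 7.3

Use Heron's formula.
s = (3.4 + 4.6 + 7.3)/2 = 15.3/2 = 7.65
s − a = 4.25, s − b = 3.05, s − c = 0.35
s(s−a)(s−b)(s−c) = 7.65·4.25·3.05·0.35 ≈ 34.7071
Area = √34.7071 ≈ 5.89127

Area = 5.891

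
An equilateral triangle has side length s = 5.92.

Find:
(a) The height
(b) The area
(a) The height splits the triangle into two 30-60-90 halves: h = s·√3/2 = 5.92·1.73205/2 ≈ 10.2537/2 ≈ 5.12687
(b) Area = (√3/4)·s² = (√3/4)·5.92² = (√3/4)·35.0464 ≈ 0.433013·35.0464 ≈ 15.1755

Height = 5.127, Area = 15.18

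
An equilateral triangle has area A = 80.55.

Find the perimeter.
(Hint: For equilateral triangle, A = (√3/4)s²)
A = (√3/4)s²  ⇒  s² = 4A/√3 = 4·80.55/√3 = 322.2/1.73205 ≈ 186.022
s ≈ √186.022 ≈ 13.639
Perimeter = 3s ≈ 3·13.639 ≈ 40.917

Perimeter = 40.92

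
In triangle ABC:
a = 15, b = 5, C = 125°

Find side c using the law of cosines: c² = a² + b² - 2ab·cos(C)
c² = 15² + 5² − 2·15·5·cos(125°)
cos(125°) ≈ -0.573576
c² ≈ 225 + 25 − 150·(-0.573576) ≈ 250 + 86.0365 ≈ 336.036
c ≈ √336.036 ≈ 18.3313

c = 18.33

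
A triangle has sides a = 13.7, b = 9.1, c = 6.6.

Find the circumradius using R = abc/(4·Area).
First find the area with Heron's formula.
s = (13.7 + 9.1 + 6.6)/2 = 14.7
Area = √(s(s−a)(s−b)(s−c)) = √(14.7·1·5.6·8.1) ≈ √666.792 ≈ 25.8223
abc = 13.7·9.1·6.6 = 822.822
R = abc/(4·Area) ≈ 822.822/(4·25.8223) = 822.822/103.289 ≈ 7.96619

R = 7.966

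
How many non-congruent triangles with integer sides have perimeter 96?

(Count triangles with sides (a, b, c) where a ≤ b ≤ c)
Let a ≤ b ≤ c with a + b + c = 96. The only binding inequality is a + b > c, i.e. 96 − c > c, so c < 96/2; and c ≥ 96/3 since c is the largest side.
So 32 ≤ c ≤ 47. For each c, b runs from ⌈(96 − c)/2⌉ up to c (then a = 96 − b − c satisfies 1 ≤ a ≤ b automatically), giving c − ⌈(96 − c)/2⌉ + 1 choices.
Summing over c: 1 + 2 + 4 + 5 + … + 22 + 23  (16 terms, c = 32, …, 47) = 192
Check (closed form: nearest integer to p²/48 for even p, (p+3)²/48 for odd p): 96²/48 = 9216/48 ≈ 192.00 → 192

192 triangles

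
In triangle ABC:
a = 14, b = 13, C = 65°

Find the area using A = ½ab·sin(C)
A = ½·a·b·sin(C) = ½·14·13·sin(65°)
sin(65°) ≈ 0.906308
A ≈ ½·182·0.906308 = 91·0.906308 ≈ 82.474

Area = 82.47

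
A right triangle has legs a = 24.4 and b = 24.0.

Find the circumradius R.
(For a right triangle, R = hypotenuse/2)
Hypotenuse c = √(a² + b²) = √(595.36 + 576) = √1171.36 ≈ 34.2251
R = c/2 ≈ 34.2251/2 ≈ 17.1126

R = 17.11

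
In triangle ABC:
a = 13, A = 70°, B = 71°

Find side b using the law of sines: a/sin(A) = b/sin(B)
a/sin(A) = b/sin(B)  ⇒  b = a·sin(B)/sin(A) = 13·sin(71°)/sin(70°)
sin(71°) ≈ 0.945519, sin(70°) ≈ 0.939693
b ≈ 13·0.945519/0.939693 ≈ 12.2917/0.939693 ≈ 13.0806

b = 13.08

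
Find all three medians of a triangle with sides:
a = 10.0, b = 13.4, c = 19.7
Median formula: m_a = ½√(2b² + 2c² − a²) (and cyclically). a² = 100, b² = 179.56, c² = 388.09.
m_a = ½√(2·179.56 + 2·388.09 − 100) = ½√1035.3 ≈ ½·32.1761 ≈ 16.088
m_b = ½√(2·100 + 2·388.09 − 179.56) = ½√796.62 ≈ ½·28.2245 ≈ 14.1122
m_c = ½√(2·100 + 2·179.56 − 388.09) = ½√171.03 ≈ ½·13.0778 ≈ 6.53892

m_a = 16.09, m_b = 14.11, m_c = 6.539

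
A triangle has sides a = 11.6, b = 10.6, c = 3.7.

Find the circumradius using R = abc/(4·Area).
First find the area with Heron's formula.
s = (11.6 + 10.6 + 3.7)/2 = 12.95
Area = √(s(s−a)(s−b)(s−c)) = √(12.95·1.35·2.35·9.25) ≈ √380.026 ≈ 19.4943
abc = 11.6·10.6·3.7 = 454.952
R = abc/(4·Area) ≈ 454.952/(4·19.4943) = 454.952/77.977 ≈ 5.83444

R = 5.834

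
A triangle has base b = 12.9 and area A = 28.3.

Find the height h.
A = ½·b·h  ⇒  h = 2A/b = 2·28.3/12.9 = 56.6/12.9 ≈ 4.3876

h = 4.388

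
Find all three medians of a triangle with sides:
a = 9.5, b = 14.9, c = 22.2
Median formula: m_a = ½√(2b² + 2c² − a²) (and cyclically). a² = 90.25, b² = 222.01, c² = 492.84.
m_a = ½√(2·222.01 + 2·492.84 − 90.25) = ½√1339.45 ≈ ½·36.5985 ≈ 18.2992
m_b = ½√(2·90.25 + 2·492.84 − 222.01) = ½√944.17 ≈ ½·30.7273 ≈ 15.3637
m_c = ½√(2·90.25 + 2·222.01 − 492.84) = ½√131.68 ≈ ½·11.4752 ≈ 5.7376

m_a = 18.3, m_b = 15.36, m_c = 5.738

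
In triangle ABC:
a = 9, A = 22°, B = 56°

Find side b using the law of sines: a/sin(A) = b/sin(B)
a/sin(A) = b/sin(B)  ⇒  b = a·sin(B)/sin(A) = 9·sin(56°)/sin(22°)
sin(56°) ≈ 0.829038, sin(22°) ≈ 0.374607
b ≈ 9·0.829038/0.374607 ≈ 7.46134/0.374607 ≈ 19.9178

b = 19.92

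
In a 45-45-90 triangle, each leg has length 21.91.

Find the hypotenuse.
In a 45-45-90 triangle the sides are in ratio 1 : 1 : √2, so hypotenuse = leg·√2.
Hypotenuse = 21.91·√2 ≈ 21.91·1.41421 ≈ 30.9854

Hypotenuse = 21.91√2 = 30.99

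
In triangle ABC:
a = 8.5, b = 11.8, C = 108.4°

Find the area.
Two sides and the included angle (SAS): A = ½·a·b·sin(C) = ½·8.5·11.8·sin(108.4°)
sin(108.4°) ≈ 0.948876
A ≈ ½·100.3·0.948876 = 50.15·0.948876 ≈ 47.5861

Area = 47.59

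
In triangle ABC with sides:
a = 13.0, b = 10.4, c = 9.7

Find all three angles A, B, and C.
Law of cosines for each angle (a² = 169, b² = 108.16, c² = 94.09):
cos(A) = (b² + c² − a²)/(2bc) = (108.16 + 94.09 − 169)/(2·10.4·9.7) = 33.25/201.76 ≈ 0.1648  ⇒  A ≈ 80.5144°
cos(B) = (a² + c² − b²)/(2ac) = (169 + 94.09 − 108.16)/(2·13.0·9.7) = 154.93/252.2 ≈ 0.614314  ⇒  B ≈ 52.0979°
cos(C) = (a² + b² − c²)/(2ab) = (169 + 108.16 − 94.09)/(2·13.0·10.4) = 183.07/270.4 ≈ 0.677034  ⇒  C ≈ 47.3877°
Check: A + B + C ≈ 180°

A = 80.51°, B = 52.1°, C = 47.39°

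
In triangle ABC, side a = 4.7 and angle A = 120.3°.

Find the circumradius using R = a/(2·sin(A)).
R = a/(2·sin(A)) = 4.7/(2·sin(120.3°))
sin(120.3°) ≈ 0.863396
R ≈ 4.7/(2·0.863396) = 4.7/1.72679 ≈ 2.72181

R = 2.722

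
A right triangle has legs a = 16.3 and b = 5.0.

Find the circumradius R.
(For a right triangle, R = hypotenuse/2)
Hypotenuse c = √(a² + b²) = √(265.69 + 25) = √290.69 ≈ 17.0496
R = c/2 ≈ 17.0496/2 ≈ 8.52482

R = 8.525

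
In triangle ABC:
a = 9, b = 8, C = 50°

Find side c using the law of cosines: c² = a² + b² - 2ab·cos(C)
c² = 9² + 8² − 2·9·8·cos(50°)
cos(50°) ≈ 0.642788
c² ≈ 81 + 64 − 144·(0.642788) ≈ 145 − 92.5614 ≈ 52.4386
c ≈ √52.4386 ≈ 7.24145

c = 7.241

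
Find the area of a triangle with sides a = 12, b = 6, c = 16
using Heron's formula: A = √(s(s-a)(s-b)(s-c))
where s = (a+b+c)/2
s = (12 + 6 + 16)/2 = 34/2 = 17
s − a = 5, s − b = 11, s − c = 1
s(s−a)(s−b)(s−c) = 17·5·11·1 = 935
Area = √935 ≈ 30.5778

s = 17.0, Area = 30.58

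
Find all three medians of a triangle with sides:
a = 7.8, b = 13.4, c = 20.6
Median formula: m_a = ½√(2b² + 2c² − a²) (and cyclically). a² = 60.84, b² = 179.56, c² = 424.36.
m_a = ½√(2·179.56 + 2·424.36 − 60.84) = ½√1147 ≈ ½·33.8674 ≈ 16.9337
m_b = ½√(2·60.84 + 2·424.36 − 179.56) = ½√790.84 ≈ ½·28.1219 ≈ 14.0609
m_c = ½√(2·60.84 + 2·179.56 − 424.36) = ½√56.44 ≈ ½·7.51266 ≈ 3.75633

m_a = 16.93, m_b = 14.06, m_c = 3.756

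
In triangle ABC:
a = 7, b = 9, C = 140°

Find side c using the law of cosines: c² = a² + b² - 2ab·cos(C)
c² = 7² + 9² − 2·7·9·cos(140°)
cos(140°) ≈ -0.766044
c² ≈ 49 + 81 − 126·(-0.766044) ≈ 130 + 96.5216 ≈ 226.522
c ≈ √226.522 ≈ 15.0506

c = 15.05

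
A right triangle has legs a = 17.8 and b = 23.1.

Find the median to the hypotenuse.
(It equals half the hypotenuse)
Hypotenuse c = √(a² + b²) = √(316.84 + 533.61) = √850.45 ≈ 29.1625
Median to hypotenuse = c/2 ≈ 29.1625/2 ≈ 14.5812

Median = 14.58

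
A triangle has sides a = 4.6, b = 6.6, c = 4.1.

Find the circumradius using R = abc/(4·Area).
First find the area with Heron's formula.
s = (4.6 + 6.6 + 4.1)/2 = 7.65
Area = √(s(s−a)(s−b)(s−c)) = √(7.65·3.05·1.05·3.55) ≈ √86.9719 ≈ 9.32587
abc = 4.6·6.6·4.1 = 124.476
R = abc/(4·Area) ≈ 124.476/(4·9.32587) = 124.476/37.3035 ≈ 3.33685

R = 3.337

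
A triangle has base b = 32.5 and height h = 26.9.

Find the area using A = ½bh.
A = ½·b·h = ½·32.5·26.9 = ½·874.25 = 437.125

Area = 437.125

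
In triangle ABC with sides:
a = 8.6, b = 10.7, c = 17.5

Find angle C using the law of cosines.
c² = a² + b² − 2ab·cos(C)  ⇒  cos(C) = (a² + b² − c²)/(2ab)
cos(C) = (8.6² + 10.7² − 17.5²)/(2·8.6·10.7) = (73.96 + 114.49 − 306.25)/184.04 = -117.8/184.04 ≈ -0.640078
C = arccos(-0.640078) ≈ 129.798°

C = 129.8°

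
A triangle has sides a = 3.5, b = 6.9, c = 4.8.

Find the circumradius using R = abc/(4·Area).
First find the area with Heron's formula.
s = (3.5 + 6.9 + 4.8)/2 = 7.6
Area = √(s(s−a)(s−b)(s−c)) = √(7.6·4.1·0.7·2.8) ≈ √61.0736 ≈ 7.81496
abc = 3.5·6.9·4.8 = 115.92
R = abc/(4·Area) ≈ 115.92/(4·7.81496) = 115.92/31.2598 ≈ 3.70827

R = 3.708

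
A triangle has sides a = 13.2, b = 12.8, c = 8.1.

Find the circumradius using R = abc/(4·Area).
First find the area with Heron's formula.
s = (13.2 + 12.8 + 8.1)/2 = 17.05
Area = √(s(s−a)(s−b)(s−c)) = √(17.05·3.85·4.25·8.95) ≈ √2496.88 ≈ 49.9688
abc = 13.2·12.8·8.1 = 1368.576
R = abc/(4·Area) ≈ 1368.576/(4·49.9688) = 1368.576/199.875 ≈ 6.84716

R = 6.847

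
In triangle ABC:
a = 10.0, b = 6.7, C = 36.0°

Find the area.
Two sides and the included angle (SAS): A = ½·a·b·sin(C) = ½·10.0·6.7·sin(36.0°)
sin(36.0°) ≈ 0.587785
A ≈ ½·67·0.587785 = 33.5·0.587785 ≈ 19.6908

Area = 19.69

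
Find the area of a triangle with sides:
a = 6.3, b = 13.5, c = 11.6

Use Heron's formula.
s = (6.3 + 13.5 + 11.6)/2 = 31.4/2 = 15.7
s − a = 9.4, s − b = 2.2, s − c = 4.1
s(s−a)(s−b)(s−c) = 15.7·9.4·2.2·4.1 ≈ 1331.17
Area = √1331.17 ≈ 36.4852

Area = 36.49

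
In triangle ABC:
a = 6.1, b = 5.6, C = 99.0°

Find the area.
Two sides and the included angle (SAS): A = ½·a·b·sin(C) = ½·6.1·5.6·sin(99.0°)
sin(99.0°) ≈ 0.987688
A ≈ ½·34.16·0.987688 = 17.08·0.987688 ≈ 16.8697

Area = 16.87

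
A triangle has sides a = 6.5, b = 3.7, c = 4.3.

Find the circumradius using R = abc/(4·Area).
First find the area with Heron's formula.
s = (6.5 + 3.7 + 4.3)/2 = 7.25
Area = √(s(s−a)(s−b)(s−c)) = √(7.25·0.75·3.55·2.95) ≈ √56.9442 ≈ 7.54614
abc = 6.5·3.7·4.3 = 103.415
R = abc/(4·Area) ≈ 103.415/(4·7.54614) = 103.415/30.1846 ≈ 3.42609

R = 3.426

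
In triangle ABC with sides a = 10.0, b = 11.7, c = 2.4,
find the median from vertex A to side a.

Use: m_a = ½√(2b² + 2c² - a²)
m_a = ½√(2·11.7² + 2·2.4² − 10.0²) = ½√(2·136.89 + 2·5.76 − 100) = ½√(273.78 + 11.52 − 100) = ½√185.3
√185.3 ≈ 13.6125, so m_a ≈ 6.80625

m_a = 6.806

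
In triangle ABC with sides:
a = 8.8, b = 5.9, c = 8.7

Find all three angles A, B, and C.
Law of cosines for each angle (a² = 77.44, b² = 34.81, c² = 75.69):
cos(A) = (b² + c² − a²)/(2bc) = (34.81 + 75.69 − 77.44)/(2·5.9·8.7) = 33.06/102.66 ≈ 0.322034  ⇒  A ≈ 71.214°
cos(B) = (a² + c² − b²)/(2ac) = (77.44 + 75.69 − 34.81)/(2·8.8·8.7) = 118.32/153.12 ≈ 0.772727  ⇒  B ≈ 39.4006°
cos(C) = (a² + b² − c²)/(2ab) = (77.44 + 34.81 − 75.69)/(2·8.8·5.9) = 36.56/103.84 ≈ 0.35208  ⇒  C ≈ 69.3854°
Check: A + B + C ≈ 180°

A = 71.21°, B = 39.4°, C = 69.39°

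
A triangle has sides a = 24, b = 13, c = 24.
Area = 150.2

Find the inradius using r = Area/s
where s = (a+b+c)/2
s = (24 + 13 + 24)/2 = 61/2 = 30.5
r = Area/s = 150.2/30.5 ≈ 4.92459

r = 4.925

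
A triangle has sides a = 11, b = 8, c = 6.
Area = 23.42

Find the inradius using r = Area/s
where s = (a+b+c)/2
s = (11 + 8 + 6)/2 = 25/2 = 12.5
r = Area/s = 23.42/12.5 ≈ 1.8736

r = 1.874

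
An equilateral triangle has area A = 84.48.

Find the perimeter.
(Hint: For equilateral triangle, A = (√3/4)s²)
A = (√3/4)s²  ⇒  s² = 4A/√3 = 4·84.48/√3 = 337.92/1.73205 ≈ 195.098
s ≈ √195.098 ≈ 13.9678
Perimeter = 3s ≈ 3·13.9678 ≈ 41.9033

Perimeter = 41.9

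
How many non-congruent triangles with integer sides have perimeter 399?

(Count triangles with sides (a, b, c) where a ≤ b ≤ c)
Let a ≤ b ≤ c with a + b + c = 399. The only binding inequality is a + b > c, i.e. 399 − c > c, so c < 399/2; and c ≥ 399/3 since c is the largest side.
So 133 ≤ c ≤ 199. For each c, b runs from ⌈(399 − c)/2⌉ up to c (then a = 399 − b − c satisfies 1 ≤ a ≤ b automatically), giving c − ⌈(399 − c)/2⌉ + 1 choices.
Summing over c: 1 + 2 + 4 + 5 + … + 98 + 100  (67 terms, c = 133, …, 199) = 3367
Check (closed form: nearest integer to p²/48 for even p, (p+3)²/48 for odd p): (399+3)²/48 = 402²/48 = 161604/48 ≈ 3366.75 → 3367

3367 triangles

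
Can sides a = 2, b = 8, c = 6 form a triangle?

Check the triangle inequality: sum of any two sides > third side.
a + b vs c: 2 + 8 = 10 > 6  ✓
a + c vs b: 2 + 6 = 8 ≤ 8  ✗
b + c vs a: 8 + 6 = 14 > 2  ✓

No: 2 + 6 = 8 is not > 8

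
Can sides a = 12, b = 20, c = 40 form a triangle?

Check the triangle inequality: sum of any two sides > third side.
a + b vs c: 12 + 20 = 32 ≤ 40  ✗
a + c vs b: 12 + 40 = 52 > 20  ✓
b + c vs a: 20 + 40 = 60 > 12  ✓

No: 12 + 20 = 32 is not > 40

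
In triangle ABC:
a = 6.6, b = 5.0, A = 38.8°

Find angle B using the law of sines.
a/sin(A) = b/sin(B)  ⇒  sin(B) = b·sin(A)/a = 5.0·sin(38.8°)/6.6
sin(38.8°) ≈ 0.626604
sin(B) ≈ 5.0·0.626604/6.6 ≈ 3.13302/6.6 ≈ 0.4747
B = arcsin(0.4747) ≈ 28.3398°
(Since b ≤ a we need B ≤ A, so the obtuse alternative 180° − 28.3398° ≈ 151.66° is rejected.)

B = 28.34°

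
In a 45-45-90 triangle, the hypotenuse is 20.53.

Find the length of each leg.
In a 45-45-90 triangle hypotenuse = leg·√2, so leg = hypotenuse/√2.
Leg = 20.53/√2 ≈ 20.53/1.41421 ≈ 14.5169

Each leg = 14.52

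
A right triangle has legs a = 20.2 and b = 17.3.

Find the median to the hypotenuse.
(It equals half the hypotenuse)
Hypotenuse c = √(a² + b²) = √(408.04 + 299.29) = √707.33 ≈ 26.5957
Median to hypotenuse = c/2 ≈ 26.5957/2 ≈ 13.2978

Median = 13.3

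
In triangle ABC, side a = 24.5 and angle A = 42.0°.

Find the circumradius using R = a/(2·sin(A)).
R = a/(2·sin(A)) = 24.5/(2·sin(42.0°))
sin(42.0°) ≈ 0.669131
R ≈ 24.5/(2·0.669131) = 24.5/1.33826 ≈ 18.3073

R = 18.31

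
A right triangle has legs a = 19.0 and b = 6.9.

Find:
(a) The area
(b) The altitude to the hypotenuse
(a) The legs are perpendicular, so Area = ½·a·b = ½·19.0·6.9 = ½·131.1 = 65.55
(b) Hypotenuse c = √(a² + b²) = √(361 + 47.61) = √408.61 ≈ 20.2141
    Area = ½·c·h_c  ⇒  h_c = 2·Area/c = 131.1/20.2141 ≈ 6.48557

Area = 65.55, h_c = 6.486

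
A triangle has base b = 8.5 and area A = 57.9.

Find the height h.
A = ½·b·h  ⇒  h = 2A/b = 2·57.9/8.5 = 115.8/8.5 ≈ 13.6235

h = 13.62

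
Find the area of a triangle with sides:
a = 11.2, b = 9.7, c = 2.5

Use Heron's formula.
s = (11.2 + 9.7 + 2.5)/2 = 23.4/2 = 11.7
s − a = 0.5, s − b = 2, s − c = 9.2
s(s−a)(s−b)(s−c) = 11.7·0.5·2·9.2 ≈ 107.64
Area = √107.64 ≈ 10.375

Area = 10.37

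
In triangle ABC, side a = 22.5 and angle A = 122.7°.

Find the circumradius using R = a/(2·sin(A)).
R = a/(2·sin(A)) = 22.5/(2·sin(122.7°))
sin(122.7°) ≈ 0.841511
R ≈ 22.5/(2·0.841511) = 22.5/1.68302 ≈ 13.3688

R = 13.37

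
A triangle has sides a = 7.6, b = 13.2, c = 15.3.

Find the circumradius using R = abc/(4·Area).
First find the area with Heron's formula.
s = (7.6 + 13.2 + 15.3)/2 = 18.05
Area = √(s(s−a)(s−b)(s−c)) = √(18.05·10.45·4.85·2.75) ≈ √2515.75 ≈ 50.1573
abc = 7.6·13.2·15.3 = 1534.896
R = abc/(4·Area) ≈ 1534.896/(4·50.1573) = 1534.896/200.629 ≈ 7.65042

R = 7.65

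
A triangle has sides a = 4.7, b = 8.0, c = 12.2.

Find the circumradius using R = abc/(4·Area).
First find the area with Heron's formula.
s = (4.7 + 8.0 + 12.2)/2 = 12.45
Area = √(s(s−a)(s−b)(s−c)) = √(12.45·7.75·4.45·0.25) ≈ √107.342 ≈ 10.3606
abc = 4.7·8.0·12.2 = 458.72
R = abc/(4·Area) ≈ 458.72/(4·10.3606) = 458.72/41.4425 ≈ 11.0688

R = 11.07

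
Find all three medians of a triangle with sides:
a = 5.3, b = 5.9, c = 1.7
Median formula: m_a = ½√(2b² + 2c² − a²) (and cyclically). a² = 28.09, b² = 34.81, c² = 2.89.
m_a = ½√(2·34.81 + 2·2.89 − 28.09) = ½√47.31 ≈ ½·6.87823 ≈ 3.43911
m_b = ½√(2·28.09 + 2·2.89 − 34.81) = ½√27.15 ≈ ½·5.21057 ≈ 2.60528
m_c = ½√(2·28.09 + 2·34.81 − 2.89) = ½√122.91 ≈ ½·11.0865 ≈ 5.54324

m_a = 3.439, m_b = 2.605, m_c = 5.543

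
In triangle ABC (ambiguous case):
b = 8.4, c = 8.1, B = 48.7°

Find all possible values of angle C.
b/sin(B) = c/sin(C)  ⇒  sin(C) = c·sin(B)/b = 8.1·sin(48.7°)/8.4
sin(48.7°) ≈ 0.751264
sin(C) ≈ 8.1·0.751264/8.4 ≈ 6.08524/8.4 ≈ 0.724433
Candidate 1: C₁ = arcsin(0.724433) ≈ 46.4217°  →  A = 180° − 48.7° − 46.4217° ≈ 84.8783° > 0, valid
Candidate 2: C₂ = 180° − C₁ ≈ 133.578°  →  A = 180° − 48.7° − 133.578° ≈ -2.2783° ≤ 0, not a valid triangle

C = 46.42° (one solution)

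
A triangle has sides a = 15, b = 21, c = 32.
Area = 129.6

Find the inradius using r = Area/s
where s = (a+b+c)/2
s = (15 + 21 + 32)/2 = 68/2 = 34
r = Area/s = 129.6/34 ≈ 3.81176

r = 3.812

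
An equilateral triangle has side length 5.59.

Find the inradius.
r = Area/s with s the semi-perimeter.
Area = (√3/4)·5.59² = (√3/4)·31.2481 ≈ 0.433013·31.2481 ≈ 13.5308
s = 3·5.59/2 = 8.385
r ≈ 13.5308/8.385 ≈ 1.61369
(Equivalently r = side/(2√3) = 5.59/3.4641 ≈ 1.61369.)

r = 1.614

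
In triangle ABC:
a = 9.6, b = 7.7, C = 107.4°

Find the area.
Two sides and the included angle (SAS): A = ½·a·b·sin(C) = ½·9.6·7.7·sin(107.4°)
sin(107.4°) ≈ 0.95424
A ≈ ½·73.92·0.95424 = 36.96·0.95424 ≈ 35.2687

Area = 35.27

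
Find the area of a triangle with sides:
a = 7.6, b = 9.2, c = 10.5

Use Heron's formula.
s = (7.6 + 9.2 + 10.5)/2 = 27.3/2 = 13.65
s − a = 6.05, s − b = 4.45, s − c = 3.15
s(s−a)(s−b)(s−c) = 13.65·6.05·4.45·3.15 ≈ 1157.6
Area = √1157.6 ≈ 34.0235

Area = 34.02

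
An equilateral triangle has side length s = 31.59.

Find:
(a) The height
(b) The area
(a) The height splits the triangle into two 30-60-90 halves: h = s·√3/2 = 31.59·1.73205/2 ≈ 54.7155/2 ≈ 27.3577
(b) Area = (√3/4)·s² = (√3/4)·31.59² = (√3/4)·997.9281 ≈ 0.433013·997.9281 ≈ 432.116

Height = 27.36, Area = 432.1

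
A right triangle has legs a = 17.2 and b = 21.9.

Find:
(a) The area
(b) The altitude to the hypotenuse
(a) The legs are perpendicular, so Area = ½·a·b = ½·17.2·21.9 = ½·376.68 = 188.34
(b) Hypotenuse c = √(a² + b²) = √(295.84 + 479.61) = √775.45 ≈ 27.8469
    Area = ½·c·h_c  ⇒  h_c = 2·Area/c = 376.68/27.8469 ≈ 13.5268

Area = 188.34, h_c = 13.53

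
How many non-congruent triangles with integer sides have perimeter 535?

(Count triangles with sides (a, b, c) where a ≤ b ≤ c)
Let a ≤ b ≤ c with a + b + c = 535. The only binding inequality is a + b > c, i.e. 535 − c > c, so c < 535/2; and c ≥ 535/3 since c is the largest side.
So 179 ≤ c ≤ 267. For each c, b runs from ⌈(535 − c)/2⌉ up to c (then a = 535 − b − c satisfies 1 ≤ a ≤ b automatically), giving c − ⌈(535 − c)/2⌉ + 1 choices.
Summing over c: 2 + 3 + 5 + 6 + … + 132 + 134  (89 terms, c = 179, …, 267) = 6030
Check (closed form: nearest integer to p²/48 for even p, (p+3)²/48 for odd p): (535+3)²/48 = 538²/48 = 289444/48 ≈ 6030.08 → 6030

6030 triangles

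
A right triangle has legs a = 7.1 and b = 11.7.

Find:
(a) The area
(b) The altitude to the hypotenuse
(a) The legs are perpendicular, so Area = ½·a·b = ½·7.1·11.7 = ½·83.07 = 41.535
(b) Hypotenuse c = √(a² + b²) = √(50.41 + 136.89) = √187.3 ≈ 13.6858
    Area = ½·c·h_c  ⇒  h_c = 2·Area/c = 83.07/13.6858 ≈ 6.06981

Area = 41.535, h_c = 6.07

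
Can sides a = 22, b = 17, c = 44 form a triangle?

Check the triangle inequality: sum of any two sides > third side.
a + b vs c: 22 + 17 = 39 ≤ 44  ✗
a + c vs b: 22 + 44 = 66 > 17  ✓
b + c vs a: 17 + 44 = 61 > 22  ✓

No: 22 + 17 = 39 is not > 44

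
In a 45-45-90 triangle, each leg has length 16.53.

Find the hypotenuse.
In a 45-45-90 triangle the sides are in ratio 1 : 1 : √2, so hypotenuse = leg·√2.
Hypotenuse = 16.53·√2 ≈ 16.53·1.41421 ≈ 23.377

Hypotenuse = 16.53√2 = 23.38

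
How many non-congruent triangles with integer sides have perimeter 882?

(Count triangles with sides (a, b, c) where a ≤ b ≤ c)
Let a ≤ b ≤ c with a + b + c = 882. The only binding inequality is a + b > c, i.e. 882 − c > c, so c < 882/2; and c ≥ 882/3 since c is the largest side.
So 294 ≤ c ≤ 440. For each c, b runs from ⌈(882 − c)/2⌉ up to c (then a = 882 − b − c satisfies 1 ≤ a ≤ b automatically), giving c − ⌈(882 − c)/2⌉ + 1 choices.
Summing over c: 1 + 2 + 4 + 5 + … + 218 + 220  (147 terms, c = 294, …, 440) = 16207
Check (closed form: nearest integer to p²/48 for even p, (p+3)²/48 for odd p): 882²/48 = 777924/48 ≈ 16206.75 → 16207

16207 triangles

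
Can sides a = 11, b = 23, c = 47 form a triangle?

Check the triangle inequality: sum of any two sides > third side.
a + b vs c: 11 + 23 = 34 ≤ 47  ✗
a + c vs b: 11 + 47 = 58 > 23  ✓
b + c vs a: 23 + 47 = 70 > 11  ✓

No: 11 + 23 = 34 is not > 47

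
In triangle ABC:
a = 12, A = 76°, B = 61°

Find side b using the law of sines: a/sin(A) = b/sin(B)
a/sin(A) = b/sin(B)  ⇒  b = a·sin(B)/sin(A) = 12·sin(61°)/sin(76°)
sin(61°) ≈ 0.87462, sin(76°) ≈ 0.970296
b ≈ 12·0.87462/0.970296 ≈ 10.4954/0.970296 ≈ 10.8167

b = 10.82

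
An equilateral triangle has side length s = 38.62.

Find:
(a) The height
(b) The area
(a) The height splits the triangle into two 30-60-90 halves: h = s·√3/2 = 38.62·1.73205/2 ≈ 66.8918/2 ≈ 33.4459
(b) Area = (√3/4)·s² = (√3/4)·38.62² = (√3/4)·1491.5044 ≈ 0.433013·1491.5044 ≈ 645.84

Height = 33.45, Area = 645.8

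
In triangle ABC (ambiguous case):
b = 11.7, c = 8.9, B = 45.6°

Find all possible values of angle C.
b/sin(B) = c/sin(C)  ⇒  sin(C) = c·sin(B)/b = 8.9·sin(45.6°)/11.7
sin(45.6°) ≈ 0.714473
sin(C) ≈ 8.9·0.714473/11.7 ≈ 6.35881/11.7 ≈ 0.543488
Candidate 1: C₁ = arcsin(0.543488) ≈ 32.9214°  →  A = 180° − 45.6° − 32.9214° ≈ 101.479° > 0, valid
Candidate 2: C₂ = 180° − C₁ ≈ 147.079°  →  A = 180° − 45.6° − 147.079° ≈ -12.6786° ≤ 0, not a valid triangle

C = 32.92° (one solution)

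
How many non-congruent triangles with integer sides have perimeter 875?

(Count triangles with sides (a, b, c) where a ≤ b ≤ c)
Let a ≤ b ≤ c with a + b + c = 875. The only binding inequality is a + b > c, i.e. 875 − c > c, so c < 875/2; and c ≥ 875/3 since c is the largest side.
So 292 ≤ c ≤ 437. For each c, b runs from ⌈(875 − c)/2⌉ up to c (then a = 875 − b − c satisfies 1 ≤ a ≤ b automatically), giving c − ⌈(875 − c)/2⌉ + 1 choices.
Summing over c: 1 + 3 + 4 + 6 + … + 217 + 219  (146 terms, c = 292, …, 437) = 16060
Check (closed form: nearest integer to p²/48 for even p, (p+3)²/48 for odd p): (875+3)²/48 = 878²/48 = 770884/48 ≈ 16060.08 → 16060

16060 triangles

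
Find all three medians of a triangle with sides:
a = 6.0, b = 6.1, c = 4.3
Median formula: m_a = ½√(2b² + 2c² − a²) (and cyclically). a² = 36, b² = 37.21, c² = 18.49.
m_a = ½√(2·37.21 + 2·18.49 − 36) = ½√75.4 ≈ ½·8.68332 ≈ 4.34166
m_b = ½√(2·36 + 2·18.49 − 37.21) = ½√71.77 ≈ ½·8.47172 ≈ 4.23586
m_c = ½√(2·36 + 2·37.21 − 18.49) = ½√127.93 ≈ ½·11.3106 ≈ 5.65531

m_a = 4.342, m_b = 4.236, m_c = 5.655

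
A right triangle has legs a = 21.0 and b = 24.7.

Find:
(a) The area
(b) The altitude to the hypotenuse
(a) The legs are perpendicular, so Area = ½·a·b = ½·21.0·24.7 = ½·518.7 = 259.35
(b) Hypotenuse c = √(a² + b²) = √(441 + 610.09) = √1051.09 ≈ 32.4205
    Area = ½·c·h_c  ⇒  h_c = 2·Area/c = 518.7/32.4205 ≈ 15.9991

Area = 259.35, h_c = 16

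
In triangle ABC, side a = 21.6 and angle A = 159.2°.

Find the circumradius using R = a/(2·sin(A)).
R = a/(2·sin(A)) = 21.6/(2·sin(159.2°))
sin(159.2°) ≈ 0.355107
R ≈ 21.6/(2·0.355107) = 21.6/0.710214 ≈ 30.4134

R = 30.41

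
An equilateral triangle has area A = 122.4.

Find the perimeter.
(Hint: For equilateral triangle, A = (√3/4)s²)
A = (√3/4)s²  ⇒  s² = 4A/√3 = 4·122.4/√3 = 489.6/1.73205 ≈ 282.671
s ≈ √282.671 ≈ 16.8128
Perimeter = 3s ≈ 3·16.8128 ≈ 50.4384

Perimeter = 50.44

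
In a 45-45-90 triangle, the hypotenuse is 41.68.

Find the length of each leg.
In a 45-45-90 triangle hypotenuse = leg·√2, so leg = hypotenuse/√2.
Leg = 41.68/√2 ≈ 41.68/1.41421 ≈ 29.4722

Each leg = 29.47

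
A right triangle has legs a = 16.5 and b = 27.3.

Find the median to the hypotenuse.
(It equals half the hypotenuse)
Hypotenuse c = √(a² + b²) = √(272.25 + 745.29) = √1017.54 ≈ 31.8989
Median to hypotenuse = c/2 ≈ 31.8989/2 ≈ 15.9495

Median = 15.95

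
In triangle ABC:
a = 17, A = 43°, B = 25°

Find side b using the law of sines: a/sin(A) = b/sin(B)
a/sin(A) = b/sin(B)  ⇒  b = a·sin(B)/sin(A) = 17·sin(25°)/sin(43°)
sin(25°) ≈ 0.422618, sin(43°) ≈ 0.681998
b ≈ 17·0.422618/0.681998 ≈ 7.18451/0.681998 ≈ 10.5345

b = 10.53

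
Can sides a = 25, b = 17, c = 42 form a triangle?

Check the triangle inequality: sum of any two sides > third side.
a + b vs c: 25 + 17 = 42 ≤ 42  ✗
a + c vs b: 25 + 42 = 67 > 17  ✓
b + c vs a: 17 + 42 = 59 > 25  ✓

No: 25 + 17 = 42 is not > 42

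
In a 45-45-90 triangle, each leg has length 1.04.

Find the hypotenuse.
In a 45-45-90 triangle the sides are in ratio 1 : 1 : √2, so hypotenuse = leg·√2.
Hypotenuse = 1.04·√2 ≈ 1.04·1.41421 ≈ 1.47078

Hypotenuse = 1.04√2 = 1.471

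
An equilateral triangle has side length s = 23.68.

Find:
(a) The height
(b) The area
(a) The height splits the triangle into two 30-60-90 halves: h = s·√3/2 = 23.68·1.73205/2 ≈ 41.015/2 ≈ 20.5075
(b) Area = (√3/4)·s² = (√3/4)·23.68² = (√3/4)·560.7424 ≈ 0.433013·560.7424 ≈ 242.809

Height = 20.51, Area = 242.8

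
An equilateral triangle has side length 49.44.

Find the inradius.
r = Area/s with s the semi-perimeter.
Area = (√3/4)·49.44² = (√3/4)·2444.3136 ≈ 0.433013·2444.3136 ≈ 1058.42
s = 3·49.44/2 = 74.16
r ≈ 1058.42/74.16 ≈ 14.2721
(Equivalently r = side/(2√3) = 49.44/3.4641 ≈ 14.2721.)

r = 14.27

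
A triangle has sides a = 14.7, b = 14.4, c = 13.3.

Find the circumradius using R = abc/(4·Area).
First find the area with Heron's formula.
s = (14.7 + 14.4 + 13.3)/2 = 21.2
Area = √(s(s−a)(s−b)(s−c)) = √(21.2·6.5·6.8·7.9) ≈ √7402.62 ≈ 86.0385
abc = 14.7·14.4·13.3 = 2815.344
R = abc/(4·Area) ≈ 2815.344/(4·86.0385) = 2815.344/344.154 ≈ 8.18048

R = 8.18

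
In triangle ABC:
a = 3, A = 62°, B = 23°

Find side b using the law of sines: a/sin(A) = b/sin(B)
a/sin(A) = b/sin(B)  ⇒  b = a·sin(B)/sin(A) = 3·sin(23°)/sin(62°)
sin(23°) ≈ 0.390731, sin(62°) ≈ 0.882948
b ≈ 3·0.390731/0.882948 ≈ 1.17219/0.882948 ≈ 1.32759

b = 1.328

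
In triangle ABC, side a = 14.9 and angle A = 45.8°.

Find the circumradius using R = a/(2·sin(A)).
R = a/(2·sin(A)) = 14.9/(2·sin(45.8°))
sin(45.8°) ≈ 0.716911
R ≈ 14.9/(2·0.716911) = 14.9/1.43382 ≈ 10.3918

R = 10.39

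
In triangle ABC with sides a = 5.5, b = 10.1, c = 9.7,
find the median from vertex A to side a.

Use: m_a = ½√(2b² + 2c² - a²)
m_a = ½√(2·10.1² + 2·9.7² − 5.5²) = ½√(2·102.01 + 2·94.09 − 30.25) = ½√(204.02 + 188.18 − 30.25) = ½√361.95
√361.95 ≈ 19.025, so m_a ≈ 9.51249

m_a = 9.512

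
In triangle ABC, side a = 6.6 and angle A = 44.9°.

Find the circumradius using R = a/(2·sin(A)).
R = a/(2·sin(A)) = 6.6/(2·sin(44.9°))
sin(44.9°) ≈ 0.705872
R ≈ 6.6/(2·0.705872) = 6.6/1.41174 ≈ 4.67507

R = 4.675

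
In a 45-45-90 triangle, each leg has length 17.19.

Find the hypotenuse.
In a 45-45-90 triangle the sides are in ratio 1 : 1 : √2, so hypotenuse = leg·√2.
Hypotenuse = 17.19·√2 ≈ 17.19·1.41421 ≈ 24.3103

Hypotenuse = 17.19√2 = 24.31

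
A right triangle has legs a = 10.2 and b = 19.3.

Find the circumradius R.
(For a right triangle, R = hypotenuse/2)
Hypotenuse c = √(a² + b²) = √(104.04 + 372.49) = √476.53 ≈ 21.8296
R = c/2 ≈ 21.8296/2 ≈ 10.9148

R = 10.91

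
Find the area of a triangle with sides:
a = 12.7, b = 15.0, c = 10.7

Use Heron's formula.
s = (12.7 + 15.0 + 10.7)/2 = 38.4/2 = 19.2
s − a = 6.5, s − b = 4.2, s − c = 8.5
s(s−a)(s−b)(s−c) = 19.2·6.5·4.2·8.5 ≈ 4455.36
Area = √4455.36 ≈ 66.7485

Area = 66.75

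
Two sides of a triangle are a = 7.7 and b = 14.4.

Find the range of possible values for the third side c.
Triangle inequality: |a − b| < c < a + b
|a − b| = |7.7 − 14.4| = 6.7
a + b = 7.7 + 14.4 = 22.1

6.7 < c < 22.1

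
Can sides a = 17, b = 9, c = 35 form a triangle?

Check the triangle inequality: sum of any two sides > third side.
a + b vs c: 17 + 9 = 26 ≤ 35  ✗
a + c vs b: 17 + 35 = 52 > 9  ✓
b + c vs a: 9 + 35 = 44 > 17  ✓

No: 17 + 9 = 26 is not > 35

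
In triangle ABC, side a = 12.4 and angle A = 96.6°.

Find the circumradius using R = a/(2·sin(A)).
R = a/(2·sin(A)) = 12.4/(2·sin(96.6°))
sin(96.6°) ≈ 0.993373
R ≈ 12.4/(2·0.993373) = 12.4/1.98675 ≈ 6.24136

R = 6.241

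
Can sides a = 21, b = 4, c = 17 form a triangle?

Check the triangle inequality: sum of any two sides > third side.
a + b vs c: 21 + 4 = 25 > 17  ✓
a + c vs b: 21 + 17 = 38 > 4  ✓
b + c vs a: 4 + 17 = 21 ≤ 21  ✗

No: 4 + 17 = 21 is not > 21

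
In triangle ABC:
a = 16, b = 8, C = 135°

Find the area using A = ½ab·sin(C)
A = ½·a·b·sin(C) = ½·16·8·sin(135°)
sin(135°) ≈ 0.707107
A ≈ ½·128·0.707107 = 64·0.707107 ≈ 45.2548

Area = 45.25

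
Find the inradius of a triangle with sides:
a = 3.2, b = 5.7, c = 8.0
r = Area/s where s is the semi-perimeter.
s = (3.2 + 5.7 + 8.0)/2 = 16.9/2 = 8.45
Area = √(s(s−a)(s−b)(s−c)) = √(8.45·5.25·2.75·0.45) ≈ √54.8986 ≈ 7.40936
r ≈ 7.40936/8.45 ≈ 0.876847

r = 0.8768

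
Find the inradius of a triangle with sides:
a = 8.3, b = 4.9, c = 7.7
r = Area/s where s is the semi-perimeter.
s = (8.3 + 4.9 + 7.7)/2 = 20.9/2 = 10.45
Area = √(s(s−a)(s−b)(s−c)) = √(10.45·2.15·5.55·2.75) ≈ √342.91 ≈ 18.5178
r ≈ 18.5178/10.45 ≈ 1.77204

r = 1.772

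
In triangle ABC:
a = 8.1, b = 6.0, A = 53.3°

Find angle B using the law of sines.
a/sin(A) = b/sin(B)  ⇒  sin(B) = b·sin(A)/a = 6.0·sin(53.3°)/8.1
sin(53.3°) ≈ 0.801776
sin(B) ≈ 6.0·0.801776/8.1 ≈ 4.81065/8.1 ≈ 0.593908
B = arcsin(0.593908) ≈ 36.4348°
(Since b ≤ a we need B ≤ A, so the obtuse alternative 180° − 36.4348° ≈ 143.565° is rejected.)

B = 36.43°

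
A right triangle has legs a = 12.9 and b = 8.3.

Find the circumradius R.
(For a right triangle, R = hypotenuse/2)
Hypotenuse c = √(a² + b²) = √(166.41 + 68.89) = √235.3 ≈ 15.3395
R = c/2 ≈ 15.3395/2 ≈ 7.66975

R = 7.67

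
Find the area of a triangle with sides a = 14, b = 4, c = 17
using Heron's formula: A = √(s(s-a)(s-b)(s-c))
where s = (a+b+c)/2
s = (14 + 4 + 17)/2 = 35/2 = 17.5
s − a = 3.5, s − b = 13.5, s − c = 0.5
s(s−a)(s−b)(s−c) = 17.5·3.5·13.5·0.5 = 413.4375
Area = √413.4375 ≈ 20.3332

s = 17.5, Area = 20.33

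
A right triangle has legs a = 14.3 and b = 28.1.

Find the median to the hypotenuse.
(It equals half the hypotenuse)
Hypotenuse c = √(a² + b²) = √(204.49 + 789.61) = √994.1 ≈ 31.5294
Median to hypotenuse = c/2 ≈ 31.5294/2 ≈ 15.7647

Median = 15.76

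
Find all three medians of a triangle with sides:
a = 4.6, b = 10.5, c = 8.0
Median formula: m_a = ½√(2b² + 2c² − a²) (and cyclically). a² = 21.16, b² = 110.25, c² = 64.
m_a = ½√(2·110.25 + 2·64 − 21.16) = ½√327.34 ≈ ½·18.0925 ≈ 9.04627
m_b = ½√(2·21.16 + 2·64 − 110.25) = ½√60.07 ≈ ½·7.75048 ≈ 3.87524
m_c = ½√(2·21.16 + 2·110.25 − 64) = ½√198.82 ≈ ½·14.1004 ≈ 7.05018

m_a = 9.046, m_b = 3.875, m_c = 7.05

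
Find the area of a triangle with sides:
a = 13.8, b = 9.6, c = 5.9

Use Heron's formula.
s = (13.8 + 9.6 + 5.9)/2 = 29.3/2 = 14.65
s − a = 0.85, s − b = 5.05, s − c = 8.75
s(s−a)(s−b)(s−c) = 14.65·0.85·5.05·8.75 ≈ 550.245
Area = √550.245 ≈ 23.4573

Area = 23.46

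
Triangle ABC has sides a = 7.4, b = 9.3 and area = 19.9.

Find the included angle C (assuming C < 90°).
Area = ½·a·b·sin(C)  ⇒  sin(C) = 2·Area/(a·b) = 2·19.9/(7.4·9.3) = 39.8/68.82 ≈ 0.57832
C = arcsin(0.57832) ≈ 35.3325° (taking the acute solution since C < 90°)

C = 35.33°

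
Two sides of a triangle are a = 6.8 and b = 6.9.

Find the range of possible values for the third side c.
Triangle inequality: |a − b| < c < a + b
|a − b| = |6.8 − 6.9| = 0.1
a + b = 6.8 + 6.9 = 13.7

0.1 < c < 13.7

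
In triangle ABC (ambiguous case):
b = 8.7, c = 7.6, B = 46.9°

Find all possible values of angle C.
b/sin(B) = c/sin(C)  ⇒  sin(C) = c·sin(B)/b = 7.6·sin(46.9°)/8.7
sin(46.9°) ≈ 0.730162
sin(C) ≈ 7.6·0.730162/8.7 ≈ 5.54923/8.7 ≈ 0.637843
Candidate 1: C₁ = arcsin(0.637843) ≈ 39.6312°  →  A = 180° − 46.9° − 39.6312° ≈ 93.4688° > 0, valid
Candidate 2: C₂ = 180° − C₁ ≈ 140.369°  →  A = 180° − 46.9° − 140.369° ≈ -7.2688° ≤ 0, not a valid triangle

C = 39.63° (one solution)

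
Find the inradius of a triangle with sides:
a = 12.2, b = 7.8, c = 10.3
r = Area/s where s is the semi-perimeter.
s = (12.2 + 7.8 + 10.3)/2 = 30.3/2 = 15.15
Area = √(s(s−a)(s−b)(s−c)) = √(15.15·2.95·7.35·4.85) ≈ √1593.18 ≈ 39.9146
r ≈ 39.9146/15.15 ≈ 2.63463

r = 2.635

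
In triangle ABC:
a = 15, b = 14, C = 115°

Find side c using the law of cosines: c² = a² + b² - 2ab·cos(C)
c² = 15² + 14² − 2·15·14·cos(115°)
cos(115°) ≈ -0.422618
c² ≈ 225 + 196 − 420·(-0.422618) ≈ 421 + 177.5 ≈ 598.5
c ≈ √598.5 ≈ 24.4643

c = 24.46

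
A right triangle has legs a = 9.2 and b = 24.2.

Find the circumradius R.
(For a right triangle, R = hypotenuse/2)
Hypotenuse c = √(a² + b²) = √(84.64 + 585.64) = √670.28 ≈ 25.8898
R = c/2 ≈ 25.8898/2 ≈ 12.9449

R = 12.94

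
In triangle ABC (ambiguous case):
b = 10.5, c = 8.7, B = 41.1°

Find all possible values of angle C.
b/sin(B) = c/sin(C)  ⇒  sin(C) = c·sin(B)/b = 8.7·sin(41.1°)/10.5
sin(41.1°) ≈ 0.657375
sin(C) ≈ 8.7·0.657375/10.5 ≈ 5.71916/10.5 ≈ 0.544682
Candidate 1: C₁ = arcsin(0.544682) ≈ 33.003°  →  A = 180° − 41.1° − 33.003° ≈ 105.897° > 0, valid
Candidate 2: C₂ = 180° − C₁ ≈ 146.997°  →  A = 180° − 41.1° − 146.997° ≈ -8.097° ≤ 0, not a valid triangle

C = 33° (one solution)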